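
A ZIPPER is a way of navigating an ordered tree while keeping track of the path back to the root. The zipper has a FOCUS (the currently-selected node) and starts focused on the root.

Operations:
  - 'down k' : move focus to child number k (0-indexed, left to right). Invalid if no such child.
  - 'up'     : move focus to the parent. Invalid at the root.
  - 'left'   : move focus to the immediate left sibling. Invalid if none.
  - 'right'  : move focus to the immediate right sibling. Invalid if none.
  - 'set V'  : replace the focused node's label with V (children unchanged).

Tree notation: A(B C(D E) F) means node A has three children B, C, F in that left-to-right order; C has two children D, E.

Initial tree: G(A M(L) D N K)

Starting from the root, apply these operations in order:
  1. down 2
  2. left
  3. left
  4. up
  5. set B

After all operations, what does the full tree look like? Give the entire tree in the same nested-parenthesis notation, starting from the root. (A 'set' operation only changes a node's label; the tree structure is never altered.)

Answer: B(A M(L) D N K)

Derivation:
Step 1 (down 2): focus=D path=2 depth=1 children=[] left=['A', 'M'] right=['N', 'K'] parent=G
Step 2 (left): focus=M path=1 depth=1 children=['L'] left=['A'] right=['D', 'N', 'K'] parent=G
Step 3 (left): focus=A path=0 depth=1 children=[] left=[] right=['M', 'D', 'N', 'K'] parent=G
Step 4 (up): focus=G path=root depth=0 children=['A', 'M', 'D', 'N', 'K'] (at root)
Step 5 (set B): focus=B path=root depth=0 children=['A', 'M', 'D', 'N', 'K'] (at root)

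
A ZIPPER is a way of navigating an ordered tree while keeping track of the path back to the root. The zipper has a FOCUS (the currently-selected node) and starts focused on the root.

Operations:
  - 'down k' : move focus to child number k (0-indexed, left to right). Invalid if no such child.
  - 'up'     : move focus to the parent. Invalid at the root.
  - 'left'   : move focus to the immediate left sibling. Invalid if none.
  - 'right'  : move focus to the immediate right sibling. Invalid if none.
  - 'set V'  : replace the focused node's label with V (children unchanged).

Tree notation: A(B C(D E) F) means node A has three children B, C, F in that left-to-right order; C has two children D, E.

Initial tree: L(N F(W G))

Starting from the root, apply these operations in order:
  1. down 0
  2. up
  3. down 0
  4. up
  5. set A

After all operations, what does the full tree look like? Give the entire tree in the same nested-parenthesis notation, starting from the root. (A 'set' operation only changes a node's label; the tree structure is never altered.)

Answer: A(N F(W G))

Derivation:
Step 1 (down 0): focus=N path=0 depth=1 children=[] left=[] right=['F'] parent=L
Step 2 (up): focus=L path=root depth=0 children=['N', 'F'] (at root)
Step 3 (down 0): focus=N path=0 depth=1 children=[] left=[] right=['F'] parent=L
Step 4 (up): focus=L path=root depth=0 children=['N', 'F'] (at root)
Step 5 (set A): focus=A path=root depth=0 children=['N', 'F'] (at root)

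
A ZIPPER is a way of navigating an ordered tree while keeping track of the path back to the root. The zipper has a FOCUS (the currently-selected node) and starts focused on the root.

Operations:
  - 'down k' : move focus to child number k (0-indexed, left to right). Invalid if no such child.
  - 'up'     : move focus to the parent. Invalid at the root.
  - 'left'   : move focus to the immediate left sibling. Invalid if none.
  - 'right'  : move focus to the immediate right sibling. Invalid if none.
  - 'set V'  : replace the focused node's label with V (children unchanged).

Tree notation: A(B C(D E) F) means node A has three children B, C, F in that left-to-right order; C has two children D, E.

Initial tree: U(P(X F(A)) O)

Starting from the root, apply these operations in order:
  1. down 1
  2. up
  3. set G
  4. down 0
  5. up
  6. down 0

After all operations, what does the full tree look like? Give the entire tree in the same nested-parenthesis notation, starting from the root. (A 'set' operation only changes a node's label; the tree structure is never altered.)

Answer: G(P(X F(A)) O)

Derivation:
Step 1 (down 1): focus=O path=1 depth=1 children=[] left=['P'] right=[] parent=U
Step 2 (up): focus=U path=root depth=0 children=['P', 'O'] (at root)
Step 3 (set G): focus=G path=root depth=0 children=['P', 'O'] (at root)
Step 4 (down 0): focus=P path=0 depth=1 children=['X', 'F'] left=[] right=['O'] parent=G
Step 5 (up): focus=G path=root depth=0 children=['P', 'O'] (at root)
Step 6 (down 0): focus=P path=0 depth=1 children=['X', 'F'] left=[] right=['O'] parent=G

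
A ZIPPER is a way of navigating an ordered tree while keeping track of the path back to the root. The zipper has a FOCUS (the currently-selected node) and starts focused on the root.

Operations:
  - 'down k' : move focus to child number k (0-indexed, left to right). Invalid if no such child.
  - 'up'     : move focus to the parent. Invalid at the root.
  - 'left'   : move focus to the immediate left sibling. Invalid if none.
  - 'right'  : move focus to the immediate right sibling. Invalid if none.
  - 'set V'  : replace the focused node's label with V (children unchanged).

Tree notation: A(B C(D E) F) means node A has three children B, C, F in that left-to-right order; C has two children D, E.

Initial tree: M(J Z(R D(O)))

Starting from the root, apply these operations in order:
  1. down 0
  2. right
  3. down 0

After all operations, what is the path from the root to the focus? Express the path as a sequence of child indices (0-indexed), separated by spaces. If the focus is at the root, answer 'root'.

Answer: 1 0

Derivation:
Step 1 (down 0): focus=J path=0 depth=1 children=[] left=[] right=['Z'] parent=M
Step 2 (right): focus=Z path=1 depth=1 children=['R', 'D'] left=['J'] right=[] parent=M
Step 3 (down 0): focus=R path=1/0 depth=2 children=[] left=[] right=['D'] parent=Z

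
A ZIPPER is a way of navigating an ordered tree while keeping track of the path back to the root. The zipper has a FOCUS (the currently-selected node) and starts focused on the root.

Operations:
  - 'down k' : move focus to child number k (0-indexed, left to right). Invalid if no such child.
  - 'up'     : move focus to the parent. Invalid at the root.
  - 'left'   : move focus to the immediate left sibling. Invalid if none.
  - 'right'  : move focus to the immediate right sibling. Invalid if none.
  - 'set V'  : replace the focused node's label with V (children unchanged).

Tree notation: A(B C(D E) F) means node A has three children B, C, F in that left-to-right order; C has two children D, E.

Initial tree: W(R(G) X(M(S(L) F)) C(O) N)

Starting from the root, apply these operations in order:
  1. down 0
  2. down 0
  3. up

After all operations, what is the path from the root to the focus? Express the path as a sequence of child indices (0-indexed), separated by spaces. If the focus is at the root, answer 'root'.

Step 1 (down 0): focus=R path=0 depth=1 children=['G'] left=[] right=['X', 'C', 'N'] parent=W
Step 2 (down 0): focus=G path=0/0 depth=2 children=[] left=[] right=[] parent=R
Step 3 (up): focus=R path=0 depth=1 children=['G'] left=[] right=['X', 'C', 'N'] parent=W

Answer: 0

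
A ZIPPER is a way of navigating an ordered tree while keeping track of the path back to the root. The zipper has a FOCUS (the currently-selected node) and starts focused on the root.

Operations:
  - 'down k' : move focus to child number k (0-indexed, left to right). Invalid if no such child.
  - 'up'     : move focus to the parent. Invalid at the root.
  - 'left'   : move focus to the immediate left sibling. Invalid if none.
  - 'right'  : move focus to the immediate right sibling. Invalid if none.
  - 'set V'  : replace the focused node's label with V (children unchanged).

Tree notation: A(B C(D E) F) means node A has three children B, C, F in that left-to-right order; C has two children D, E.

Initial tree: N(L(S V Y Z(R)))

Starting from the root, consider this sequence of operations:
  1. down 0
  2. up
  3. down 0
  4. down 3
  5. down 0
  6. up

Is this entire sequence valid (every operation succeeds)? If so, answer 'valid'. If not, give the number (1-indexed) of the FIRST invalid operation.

Answer: valid

Derivation:
Step 1 (down 0): focus=L path=0 depth=1 children=['S', 'V', 'Y', 'Z'] left=[] right=[] parent=N
Step 2 (up): focus=N path=root depth=0 children=['L'] (at root)
Step 3 (down 0): focus=L path=0 depth=1 children=['S', 'V', 'Y', 'Z'] left=[] right=[] parent=N
Step 4 (down 3): focus=Z path=0/3 depth=2 children=['R'] left=['S', 'V', 'Y'] right=[] parent=L
Step 5 (down 0): focus=R path=0/3/0 depth=3 children=[] left=[] right=[] parent=Z
Step 6 (up): focus=Z path=0/3 depth=2 children=['R'] left=['S', 'V', 'Y'] right=[] parent=L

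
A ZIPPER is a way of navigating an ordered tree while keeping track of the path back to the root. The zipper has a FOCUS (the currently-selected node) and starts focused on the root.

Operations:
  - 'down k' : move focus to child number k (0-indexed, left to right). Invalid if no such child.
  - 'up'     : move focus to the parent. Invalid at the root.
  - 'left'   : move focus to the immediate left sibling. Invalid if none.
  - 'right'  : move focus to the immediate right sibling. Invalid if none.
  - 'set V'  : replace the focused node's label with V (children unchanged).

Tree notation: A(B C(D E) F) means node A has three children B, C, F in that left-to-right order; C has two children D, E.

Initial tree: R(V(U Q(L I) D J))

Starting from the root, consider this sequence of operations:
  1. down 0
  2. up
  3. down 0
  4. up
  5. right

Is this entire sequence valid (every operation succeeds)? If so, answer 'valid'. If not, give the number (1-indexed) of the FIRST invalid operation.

Step 1 (down 0): focus=V path=0 depth=1 children=['U', 'Q', 'D', 'J'] left=[] right=[] parent=R
Step 2 (up): focus=R path=root depth=0 children=['V'] (at root)
Step 3 (down 0): focus=V path=0 depth=1 children=['U', 'Q', 'D', 'J'] left=[] right=[] parent=R
Step 4 (up): focus=R path=root depth=0 children=['V'] (at root)
Step 5 (right): INVALID

Answer: 5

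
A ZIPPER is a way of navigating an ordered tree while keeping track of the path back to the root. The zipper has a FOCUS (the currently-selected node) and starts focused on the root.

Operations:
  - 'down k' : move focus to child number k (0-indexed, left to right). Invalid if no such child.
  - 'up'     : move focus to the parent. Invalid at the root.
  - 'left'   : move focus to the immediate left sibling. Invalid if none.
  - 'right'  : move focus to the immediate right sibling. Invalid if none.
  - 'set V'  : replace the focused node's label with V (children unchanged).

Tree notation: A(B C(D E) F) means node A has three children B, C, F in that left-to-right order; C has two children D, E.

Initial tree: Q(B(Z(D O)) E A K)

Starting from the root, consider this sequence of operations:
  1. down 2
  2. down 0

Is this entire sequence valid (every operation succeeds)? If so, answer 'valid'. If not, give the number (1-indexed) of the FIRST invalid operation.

Answer: 2

Derivation:
Step 1 (down 2): focus=A path=2 depth=1 children=[] left=['B', 'E'] right=['K'] parent=Q
Step 2 (down 0): INVALID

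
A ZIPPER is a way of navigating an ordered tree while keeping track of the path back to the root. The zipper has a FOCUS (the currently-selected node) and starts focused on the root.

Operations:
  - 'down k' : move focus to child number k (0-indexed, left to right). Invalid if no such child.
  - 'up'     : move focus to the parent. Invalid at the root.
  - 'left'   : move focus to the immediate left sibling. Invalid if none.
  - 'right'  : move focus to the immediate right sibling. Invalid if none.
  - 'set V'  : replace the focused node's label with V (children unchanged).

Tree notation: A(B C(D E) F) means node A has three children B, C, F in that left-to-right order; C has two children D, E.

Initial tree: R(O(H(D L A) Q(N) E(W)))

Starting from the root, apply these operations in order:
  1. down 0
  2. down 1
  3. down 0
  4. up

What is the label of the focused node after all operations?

Answer: Q

Derivation:
Step 1 (down 0): focus=O path=0 depth=1 children=['H', 'Q', 'E'] left=[] right=[] parent=R
Step 2 (down 1): focus=Q path=0/1 depth=2 children=['N'] left=['H'] right=['E'] parent=O
Step 3 (down 0): focus=N path=0/1/0 depth=3 children=[] left=[] right=[] parent=Q
Step 4 (up): focus=Q path=0/1 depth=2 children=['N'] left=['H'] right=['E'] parent=O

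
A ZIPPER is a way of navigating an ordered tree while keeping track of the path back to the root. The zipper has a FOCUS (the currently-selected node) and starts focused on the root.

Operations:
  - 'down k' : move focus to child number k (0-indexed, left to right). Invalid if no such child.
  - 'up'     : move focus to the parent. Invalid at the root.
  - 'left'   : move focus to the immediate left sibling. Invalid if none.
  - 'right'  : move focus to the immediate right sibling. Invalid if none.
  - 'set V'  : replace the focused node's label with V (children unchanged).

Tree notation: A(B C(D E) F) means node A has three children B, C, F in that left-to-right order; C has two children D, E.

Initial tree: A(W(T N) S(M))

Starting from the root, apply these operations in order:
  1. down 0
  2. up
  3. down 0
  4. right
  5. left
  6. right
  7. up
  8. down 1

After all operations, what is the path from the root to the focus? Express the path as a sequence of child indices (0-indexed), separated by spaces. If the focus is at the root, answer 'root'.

Answer: 1

Derivation:
Step 1 (down 0): focus=W path=0 depth=1 children=['T', 'N'] left=[] right=['S'] parent=A
Step 2 (up): focus=A path=root depth=0 children=['W', 'S'] (at root)
Step 3 (down 0): focus=W path=0 depth=1 children=['T', 'N'] left=[] right=['S'] parent=A
Step 4 (right): focus=S path=1 depth=1 children=['M'] left=['W'] right=[] parent=A
Step 5 (left): focus=W path=0 depth=1 children=['T', 'N'] left=[] right=['S'] parent=A
Step 6 (right): focus=S path=1 depth=1 children=['M'] left=['W'] right=[] parent=A
Step 7 (up): focus=A path=root depth=0 children=['W', 'S'] (at root)
Step 8 (down 1): focus=S path=1 depth=1 children=['M'] left=['W'] right=[] parent=A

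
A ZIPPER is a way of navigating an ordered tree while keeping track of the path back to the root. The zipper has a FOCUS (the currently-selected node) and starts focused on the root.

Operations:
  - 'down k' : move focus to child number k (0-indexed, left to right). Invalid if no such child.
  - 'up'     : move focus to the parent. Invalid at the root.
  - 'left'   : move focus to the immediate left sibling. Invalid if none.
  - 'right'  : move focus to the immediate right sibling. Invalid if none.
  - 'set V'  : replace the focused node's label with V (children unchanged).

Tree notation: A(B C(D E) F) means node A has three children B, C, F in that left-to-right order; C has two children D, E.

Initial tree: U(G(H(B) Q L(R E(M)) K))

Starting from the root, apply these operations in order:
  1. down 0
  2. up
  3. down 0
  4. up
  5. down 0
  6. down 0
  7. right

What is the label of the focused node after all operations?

Step 1 (down 0): focus=G path=0 depth=1 children=['H', 'Q', 'L', 'K'] left=[] right=[] parent=U
Step 2 (up): focus=U path=root depth=0 children=['G'] (at root)
Step 3 (down 0): focus=G path=0 depth=1 children=['H', 'Q', 'L', 'K'] left=[] right=[] parent=U
Step 4 (up): focus=U path=root depth=0 children=['G'] (at root)
Step 5 (down 0): focus=G path=0 depth=1 children=['H', 'Q', 'L', 'K'] left=[] right=[] parent=U
Step 6 (down 0): focus=H path=0/0 depth=2 children=['B'] left=[] right=['Q', 'L', 'K'] parent=G
Step 7 (right): focus=Q path=0/1 depth=2 children=[] left=['H'] right=['L', 'K'] parent=G

Answer: Q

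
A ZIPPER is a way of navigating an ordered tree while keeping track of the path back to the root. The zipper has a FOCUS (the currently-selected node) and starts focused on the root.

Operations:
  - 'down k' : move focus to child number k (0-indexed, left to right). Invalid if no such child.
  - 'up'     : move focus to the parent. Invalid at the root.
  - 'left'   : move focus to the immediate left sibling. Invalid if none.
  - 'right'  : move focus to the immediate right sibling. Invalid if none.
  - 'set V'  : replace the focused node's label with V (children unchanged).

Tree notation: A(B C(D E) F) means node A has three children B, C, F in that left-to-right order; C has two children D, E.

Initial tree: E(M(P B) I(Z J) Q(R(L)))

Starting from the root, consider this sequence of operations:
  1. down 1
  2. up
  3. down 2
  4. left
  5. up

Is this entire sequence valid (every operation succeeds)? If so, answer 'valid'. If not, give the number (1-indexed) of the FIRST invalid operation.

Answer: valid

Derivation:
Step 1 (down 1): focus=I path=1 depth=1 children=['Z', 'J'] left=['M'] right=['Q'] parent=E
Step 2 (up): focus=E path=root depth=0 children=['M', 'I', 'Q'] (at root)
Step 3 (down 2): focus=Q path=2 depth=1 children=['R'] left=['M', 'I'] right=[] parent=E
Step 4 (left): focus=I path=1 depth=1 children=['Z', 'J'] left=['M'] right=['Q'] parent=E
Step 5 (up): focus=E path=root depth=0 children=['M', 'I', 'Q'] (at root)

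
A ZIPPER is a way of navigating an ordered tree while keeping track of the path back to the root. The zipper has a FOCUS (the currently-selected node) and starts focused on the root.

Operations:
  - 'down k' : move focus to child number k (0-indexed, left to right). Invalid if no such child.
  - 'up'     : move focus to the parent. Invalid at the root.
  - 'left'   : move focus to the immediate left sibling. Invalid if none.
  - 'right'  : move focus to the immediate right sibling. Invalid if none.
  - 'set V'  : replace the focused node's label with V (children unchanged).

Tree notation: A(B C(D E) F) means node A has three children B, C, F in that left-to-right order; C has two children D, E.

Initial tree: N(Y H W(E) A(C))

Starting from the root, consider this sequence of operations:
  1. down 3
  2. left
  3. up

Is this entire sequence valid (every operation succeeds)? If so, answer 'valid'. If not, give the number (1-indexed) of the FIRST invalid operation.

Answer: valid

Derivation:
Step 1 (down 3): focus=A path=3 depth=1 children=['C'] left=['Y', 'H', 'W'] right=[] parent=N
Step 2 (left): focus=W path=2 depth=1 children=['E'] left=['Y', 'H'] right=['A'] parent=N
Step 3 (up): focus=N path=root depth=0 children=['Y', 'H', 'W', 'A'] (at root)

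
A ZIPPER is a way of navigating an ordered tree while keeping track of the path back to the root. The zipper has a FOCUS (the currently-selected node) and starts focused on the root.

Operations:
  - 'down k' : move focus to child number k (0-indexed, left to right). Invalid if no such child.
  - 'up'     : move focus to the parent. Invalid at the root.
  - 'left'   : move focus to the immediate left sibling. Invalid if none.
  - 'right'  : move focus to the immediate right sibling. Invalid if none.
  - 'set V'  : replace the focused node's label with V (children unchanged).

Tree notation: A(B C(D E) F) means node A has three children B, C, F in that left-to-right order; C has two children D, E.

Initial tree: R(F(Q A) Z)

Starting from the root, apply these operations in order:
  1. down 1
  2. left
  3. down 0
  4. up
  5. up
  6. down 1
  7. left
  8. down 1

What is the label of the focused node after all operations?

Answer: A

Derivation:
Step 1 (down 1): focus=Z path=1 depth=1 children=[] left=['F'] right=[] parent=R
Step 2 (left): focus=F path=0 depth=1 children=['Q', 'A'] left=[] right=['Z'] parent=R
Step 3 (down 0): focus=Q path=0/0 depth=2 children=[] left=[] right=['A'] parent=F
Step 4 (up): focus=F path=0 depth=1 children=['Q', 'A'] left=[] right=['Z'] parent=R
Step 5 (up): focus=R path=root depth=0 children=['F', 'Z'] (at root)
Step 6 (down 1): focus=Z path=1 depth=1 children=[] left=['F'] right=[] parent=R
Step 7 (left): focus=F path=0 depth=1 children=['Q', 'A'] left=[] right=['Z'] parent=R
Step 8 (down 1): focus=A path=0/1 depth=2 children=[] left=['Q'] right=[] parent=F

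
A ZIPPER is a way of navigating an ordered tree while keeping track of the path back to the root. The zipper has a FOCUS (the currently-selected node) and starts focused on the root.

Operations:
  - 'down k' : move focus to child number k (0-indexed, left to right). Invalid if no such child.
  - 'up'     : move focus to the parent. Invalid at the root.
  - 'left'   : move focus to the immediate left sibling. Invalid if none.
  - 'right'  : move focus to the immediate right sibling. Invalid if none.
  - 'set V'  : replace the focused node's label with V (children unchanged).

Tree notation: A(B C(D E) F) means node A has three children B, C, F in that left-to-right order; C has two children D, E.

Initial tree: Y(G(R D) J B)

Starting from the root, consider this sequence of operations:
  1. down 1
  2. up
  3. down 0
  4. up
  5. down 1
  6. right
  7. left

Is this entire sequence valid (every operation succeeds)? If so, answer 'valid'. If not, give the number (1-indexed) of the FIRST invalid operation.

Answer: valid

Derivation:
Step 1 (down 1): focus=J path=1 depth=1 children=[] left=['G'] right=['B'] parent=Y
Step 2 (up): focus=Y path=root depth=0 children=['G', 'J', 'B'] (at root)
Step 3 (down 0): focus=G path=0 depth=1 children=['R', 'D'] left=[] right=['J', 'B'] parent=Y
Step 4 (up): focus=Y path=root depth=0 children=['G', 'J', 'B'] (at root)
Step 5 (down 1): focus=J path=1 depth=1 children=[] left=['G'] right=['B'] parent=Y
Step 6 (right): focus=B path=2 depth=1 children=[] left=['G', 'J'] right=[] parent=Y
Step 7 (left): focus=J path=1 depth=1 children=[] left=['G'] right=['B'] parent=Y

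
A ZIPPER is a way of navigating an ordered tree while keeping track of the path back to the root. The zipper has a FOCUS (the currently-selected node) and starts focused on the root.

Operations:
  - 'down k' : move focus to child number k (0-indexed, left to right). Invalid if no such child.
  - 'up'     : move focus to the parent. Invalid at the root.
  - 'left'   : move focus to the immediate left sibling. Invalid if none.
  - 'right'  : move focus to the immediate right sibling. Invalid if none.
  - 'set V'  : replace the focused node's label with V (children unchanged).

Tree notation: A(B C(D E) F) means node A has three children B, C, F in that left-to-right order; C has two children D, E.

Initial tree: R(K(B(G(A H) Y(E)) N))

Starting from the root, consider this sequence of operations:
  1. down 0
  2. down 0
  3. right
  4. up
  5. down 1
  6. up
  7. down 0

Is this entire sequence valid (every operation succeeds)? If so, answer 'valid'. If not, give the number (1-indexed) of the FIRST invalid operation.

Answer: valid

Derivation:
Step 1 (down 0): focus=K path=0 depth=1 children=['B', 'N'] left=[] right=[] parent=R
Step 2 (down 0): focus=B path=0/0 depth=2 children=['G', 'Y'] left=[] right=['N'] parent=K
Step 3 (right): focus=N path=0/1 depth=2 children=[] left=['B'] right=[] parent=K
Step 4 (up): focus=K path=0 depth=1 children=['B', 'N'] left=[] right=[] parent=R
Step 5 (down 1): focus=N path=0/1 depth=2 children=[] left=['B'] right=[] parent=K
Step 6 (up): focus=K path=0 depth=1 children=['B', 'N'] left=[] right=[] parent=R
Step 7 (down 0): focus=B path=0/0 depth=2 children=['G', 'Y'] left=[] right=['N'] parent=K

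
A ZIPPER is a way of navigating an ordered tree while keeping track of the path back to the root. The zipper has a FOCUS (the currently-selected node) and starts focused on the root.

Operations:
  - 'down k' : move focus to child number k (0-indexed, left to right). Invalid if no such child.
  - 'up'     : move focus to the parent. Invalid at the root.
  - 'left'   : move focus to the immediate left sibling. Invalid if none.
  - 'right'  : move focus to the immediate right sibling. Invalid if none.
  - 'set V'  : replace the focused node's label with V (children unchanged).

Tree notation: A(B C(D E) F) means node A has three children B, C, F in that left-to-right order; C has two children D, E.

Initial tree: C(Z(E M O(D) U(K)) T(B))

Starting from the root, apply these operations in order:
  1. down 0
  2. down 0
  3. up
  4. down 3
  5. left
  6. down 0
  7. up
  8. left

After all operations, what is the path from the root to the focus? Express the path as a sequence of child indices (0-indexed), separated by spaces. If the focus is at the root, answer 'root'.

Answer: 0 1

Derivation:
Step 1 (down 0): focus=Z path=0 depth=1 children=['E', 'M', 'O', 'U'] left=[] right=['T'] parent=C
Step 2 (down 0): focus=E path=0/0 depth=2 children=[] left=[] right=['M', 'O', 'U'] parent=Z
Step 3 (up): focus=Z path=0 depth=1 children=['E', 'M', 'O', 'U'] left=[] right=['T'] parent=C
Step 4 (down 3): focus=U path=0/3 depth=2 children=['K'] left=['E', 'M', 'O'] right=[] parent=Z
Step 5 (left): focus=O path=0/2 depth=2 children=['D'] left=['E', 'M'] right=['U'] parent=Z
Step 6 (down 0): focus=D path=0/2/0 depth=3 children=[] left=[] right=[] parent=O
Step 7 (up): focus=O path=0/2 depth=2 children=['D'] left=['E', 'M'] right=['U'] parent=Z
Step 8 (left): focus=M path=0/1 depth=2 children=[] left=['E'] right=['O', 'U'] parent=Z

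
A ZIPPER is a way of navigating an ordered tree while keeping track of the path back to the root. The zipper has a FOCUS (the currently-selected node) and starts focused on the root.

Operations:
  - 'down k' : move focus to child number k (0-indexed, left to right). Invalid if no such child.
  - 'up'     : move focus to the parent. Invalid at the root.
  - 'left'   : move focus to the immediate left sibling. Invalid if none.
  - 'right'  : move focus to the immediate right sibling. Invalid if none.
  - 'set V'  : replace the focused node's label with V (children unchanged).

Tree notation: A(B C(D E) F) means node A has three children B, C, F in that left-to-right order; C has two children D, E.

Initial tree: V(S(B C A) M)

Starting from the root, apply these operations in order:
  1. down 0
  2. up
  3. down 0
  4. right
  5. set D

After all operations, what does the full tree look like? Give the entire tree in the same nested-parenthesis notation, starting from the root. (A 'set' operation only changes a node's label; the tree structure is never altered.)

Answer: V(S(B C A) D)

Derivation:
Step 1 (down 0): focus=S path=0 depth=1 children=['B', 'C', 'A'] left=[] right=['M'] parent=V
Step 2 (up): focus=V path=root depth=0 children=['S', 'M'] (at root)
Step 3 (down 0): focus=S path=0 depth=1 children=['B', 'C', 'A'] left=[] right=['M'] parent=V
Step 4 (right): focus=M path=1 depth=1 children=[] left=['S'] right=[] parent=V
Step 5 (set D): focus=D path=1 depth=1 children=[] left=['S'] right=[] parent=V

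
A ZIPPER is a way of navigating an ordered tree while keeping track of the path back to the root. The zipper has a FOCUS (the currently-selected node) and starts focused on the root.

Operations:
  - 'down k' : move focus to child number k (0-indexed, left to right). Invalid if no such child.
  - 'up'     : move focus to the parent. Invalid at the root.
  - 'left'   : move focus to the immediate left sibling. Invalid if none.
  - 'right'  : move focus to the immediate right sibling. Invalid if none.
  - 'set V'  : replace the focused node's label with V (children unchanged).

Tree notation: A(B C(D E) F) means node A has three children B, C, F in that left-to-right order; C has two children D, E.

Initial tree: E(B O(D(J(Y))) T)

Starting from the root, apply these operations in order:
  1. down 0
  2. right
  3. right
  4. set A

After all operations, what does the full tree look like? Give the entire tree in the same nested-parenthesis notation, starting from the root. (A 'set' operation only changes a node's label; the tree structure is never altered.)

Answer: E(B O(D(J(Y))) A)

Derivation:
Step 1 (down 0): focus=B path=0 depth=1 children=[] left=[] right=['O', 'T'] parent=E
Step 2 (right): focus=O path=1 depth=1 children=['D'] left=['B'] right=['T'] parent=E
Step 3 (right): focus=T path=2 depth=1 children=[] left=['B', 'O'] right=[] parent=E
Step 4 (set A): focus=A path=2 depth=1 children=[] left=['B', 'O'] right=[] parent=E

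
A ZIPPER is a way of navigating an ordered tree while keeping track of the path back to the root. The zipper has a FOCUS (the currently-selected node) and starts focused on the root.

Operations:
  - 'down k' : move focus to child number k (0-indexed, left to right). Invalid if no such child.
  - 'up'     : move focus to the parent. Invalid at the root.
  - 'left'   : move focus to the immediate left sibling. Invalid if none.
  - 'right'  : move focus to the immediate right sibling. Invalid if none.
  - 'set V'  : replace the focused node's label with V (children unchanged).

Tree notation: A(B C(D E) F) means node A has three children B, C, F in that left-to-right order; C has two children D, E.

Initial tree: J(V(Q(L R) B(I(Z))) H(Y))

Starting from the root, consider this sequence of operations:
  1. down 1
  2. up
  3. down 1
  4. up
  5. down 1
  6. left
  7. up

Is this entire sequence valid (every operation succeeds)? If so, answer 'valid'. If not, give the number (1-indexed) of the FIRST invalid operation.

Answer: valid

Derivation:
Step 1 (down 1): focus=H path=1 depth=1 children=['Y'] left=['V'] right=[] parent=J
Step 2 (up): focus=J path=root depth=0 children=['V', 'H'] (at root)
Step 3 (down 1): focus=H path=1 depth=1 children=['Y'] left=['V'] right=[] parent=J
Step 4 (up): focus=J path=root depth=0 children=['V', 'H'] (at root)
Step 5 (down 1): focus=H path=1 depth=1 children=['Y'] left=['V'] right=[] parent=J
Step 6 (left): focus=V path=0 depth=1 children=['Q', 'B'] left=[] right=['H'] parent=J
Step 7 (up): focus=J path=root depth=0 children=['V', 'H'] (at root)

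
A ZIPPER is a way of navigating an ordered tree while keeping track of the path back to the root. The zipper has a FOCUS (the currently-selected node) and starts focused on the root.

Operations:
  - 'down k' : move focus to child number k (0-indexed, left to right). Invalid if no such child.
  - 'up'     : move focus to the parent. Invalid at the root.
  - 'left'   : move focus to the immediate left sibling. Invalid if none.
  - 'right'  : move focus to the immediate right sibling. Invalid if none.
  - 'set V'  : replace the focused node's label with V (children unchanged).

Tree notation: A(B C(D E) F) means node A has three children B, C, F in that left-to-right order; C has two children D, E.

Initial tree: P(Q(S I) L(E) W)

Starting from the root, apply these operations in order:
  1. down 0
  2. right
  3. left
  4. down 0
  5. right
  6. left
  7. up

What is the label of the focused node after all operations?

Step 1 (down 0): focus=Q path=0 depth=1 children=['S', 'I'] left=[] right=['L', 'W'] parent=P
Step 2 (right): focus=L path=1 depth=1 children=['E'] left=['Q'] right=['W'] parent=P
Step 3 (left): focus=Q path=0 depth=1 children=['S', 'I'] left=[] right=['L', 'W'] parent=P
Step 4 (down 0): focus=S path=0/0 depth=2 children=[] left=[] right=['I'] parent=Q
Step 5 (right): focus=I path=0/1 depth=2 children=[] left=['S'] right=[] parent=Q
Step 6 (left): focus=S path=0/0 depth=2 children=[] left=[] right=['I'] parent=Q
Step 7 (up): focus=Q path=0 depth=1 children=['S', 'I'] left=[] right=['L', 'W'] parent=P

Answer: Q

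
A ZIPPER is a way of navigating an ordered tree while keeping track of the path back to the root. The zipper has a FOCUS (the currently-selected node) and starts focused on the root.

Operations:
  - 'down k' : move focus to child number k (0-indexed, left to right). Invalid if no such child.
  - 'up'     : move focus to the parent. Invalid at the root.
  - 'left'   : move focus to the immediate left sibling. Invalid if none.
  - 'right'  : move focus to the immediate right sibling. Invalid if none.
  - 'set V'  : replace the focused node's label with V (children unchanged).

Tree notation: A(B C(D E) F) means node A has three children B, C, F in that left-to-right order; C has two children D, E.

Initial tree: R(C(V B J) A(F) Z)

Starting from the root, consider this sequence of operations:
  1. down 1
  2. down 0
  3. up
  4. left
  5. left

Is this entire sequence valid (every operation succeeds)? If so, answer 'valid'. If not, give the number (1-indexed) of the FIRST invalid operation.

Step 1 (down 1): focus=A path=1 depth=1 children=['F'] left=['C'] right=['Z'] parent=R
Step 2 (down 0): focus=F path=1/0 depth=2 children=[] left=[] right=[] parent=A
Step 3 (up): focus=A path=1 depth=1 children=['F'] left=['C'] right=['Z'] parent=R
Step 4 (left): focus=C path=0 depth=1 children=['V', 'B', 'J'] left=[] right=['A', 'Z'] parent=R
Step 5 (left): INVALID

Answer: 5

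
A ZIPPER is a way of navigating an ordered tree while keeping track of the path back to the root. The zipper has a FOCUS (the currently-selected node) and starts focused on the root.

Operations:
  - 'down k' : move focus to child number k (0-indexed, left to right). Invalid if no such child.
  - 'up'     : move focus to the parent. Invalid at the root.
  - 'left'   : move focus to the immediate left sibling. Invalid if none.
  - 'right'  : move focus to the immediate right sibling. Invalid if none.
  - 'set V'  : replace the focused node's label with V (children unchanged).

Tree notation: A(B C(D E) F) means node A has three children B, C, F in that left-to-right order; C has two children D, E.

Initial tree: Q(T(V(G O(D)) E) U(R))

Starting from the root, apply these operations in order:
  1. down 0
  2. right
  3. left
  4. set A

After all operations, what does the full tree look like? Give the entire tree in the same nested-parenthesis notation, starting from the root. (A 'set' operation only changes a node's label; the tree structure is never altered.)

Answer: Q(A(V(G O(D)) E) U(R))

Derivation:
Step 1 (down 0): focus=T path=0 depth=1 children=['V', 'E'] left=[] right=['U'] parent=Q
Step 2 (right): focus=U path=1 depth=1 children=['R'] left=['T'] right=[] parent=Q
Step 3 (left): focus=T path=0 depth=1 children=['V', 'E'] left=[] right=['U'] parent=Q
Step 4 (set A): focus=A path=0 depth=1 children=['V', 'E'] left=[] right=['U'] parent=Q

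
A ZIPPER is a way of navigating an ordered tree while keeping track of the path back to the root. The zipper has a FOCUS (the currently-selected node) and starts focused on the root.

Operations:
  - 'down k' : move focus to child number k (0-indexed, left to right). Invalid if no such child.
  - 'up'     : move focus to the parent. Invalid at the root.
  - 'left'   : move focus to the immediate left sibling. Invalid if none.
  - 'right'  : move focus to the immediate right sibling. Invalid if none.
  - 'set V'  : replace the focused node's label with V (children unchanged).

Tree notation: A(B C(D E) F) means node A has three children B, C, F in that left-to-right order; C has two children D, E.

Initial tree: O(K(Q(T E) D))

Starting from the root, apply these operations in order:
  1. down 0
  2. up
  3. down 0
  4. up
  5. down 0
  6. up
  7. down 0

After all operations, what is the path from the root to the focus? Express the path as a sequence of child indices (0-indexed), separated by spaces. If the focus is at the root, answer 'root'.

Step 1 (down 0): focus=K path=0 depth=1 children=['Q', 'D'] left=[] right=[] parent=O
Step 2 (up): focus=O path=root depth=0 children=['K'] (at root)
Step 3 (down 0): focus=K path=0 depth=1 children=['Q', 'D'] left=[] right=[] parent=O
Step 4 (up): focus=O path=root depth=0 children=['K'] (at root)
Step 5 (down 0): focus=K path=0 depth=1 children=['Q', 'D'] left=[] right=[] parent=O
Step 6 (up): focus=O path=root depth=0 children=['K'] (at root)
Step 7 (down 0): focus=K path=0 depth=1 children=['Q', 'D'] left=[] right=[] parent=O

Answer: 0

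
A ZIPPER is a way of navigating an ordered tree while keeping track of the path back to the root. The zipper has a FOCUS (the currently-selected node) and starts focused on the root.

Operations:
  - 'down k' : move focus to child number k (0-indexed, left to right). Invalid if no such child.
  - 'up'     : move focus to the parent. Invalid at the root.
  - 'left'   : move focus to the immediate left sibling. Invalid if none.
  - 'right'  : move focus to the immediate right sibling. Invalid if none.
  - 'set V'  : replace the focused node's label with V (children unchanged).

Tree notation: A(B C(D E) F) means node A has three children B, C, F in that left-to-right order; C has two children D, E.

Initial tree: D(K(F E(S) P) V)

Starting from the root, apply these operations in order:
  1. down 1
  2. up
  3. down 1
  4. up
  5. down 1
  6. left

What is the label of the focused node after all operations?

Answer: K

Derivation:
Step 1 (down 1): focus=V path=1 depth=1 children=[] left=['K'] right=[] parent=D
Step 2 (up): focus=D path=root depth=0 children=['K', 'V'] (at root)
Step 3 (down 1): focus=V path=1 depth=1 children=[] left=['K'] right=[] parent=D
Step 4 (up): focus=D path=root depth=0 children=['K', 'V'] (at root)
Step 5 (down 1): focus=V path=1 depth=1 children=[] left=['K'] right=[] parent=D
Step 6 (left): focus=K path=0 depth=1 children=['F', 'E', 'P'] left=[] right=['V'] parent=D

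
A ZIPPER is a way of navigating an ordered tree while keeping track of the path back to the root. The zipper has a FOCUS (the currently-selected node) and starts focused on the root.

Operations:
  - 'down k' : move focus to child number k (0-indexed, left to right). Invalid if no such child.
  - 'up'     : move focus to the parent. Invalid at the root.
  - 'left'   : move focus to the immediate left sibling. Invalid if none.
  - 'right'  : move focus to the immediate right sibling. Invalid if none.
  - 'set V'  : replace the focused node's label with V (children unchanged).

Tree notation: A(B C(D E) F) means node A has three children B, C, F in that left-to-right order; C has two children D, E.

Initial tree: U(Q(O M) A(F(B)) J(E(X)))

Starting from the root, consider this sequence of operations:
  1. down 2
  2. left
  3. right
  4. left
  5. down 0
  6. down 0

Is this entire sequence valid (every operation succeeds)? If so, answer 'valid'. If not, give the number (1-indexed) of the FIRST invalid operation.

Step 1 (down 2): focus=J path=2 depth=1 children=['E'] left=['Q', 'A'] right=[] parent=U
Step 2 (left): focus=A path=1 depth=1 children=['F'] left=['Q'] right=['J'] parent=U
Step 3 (right): focus=J path=2 depth=1 children=['E'] left=['Q', 'A'] right=[] parent=U
Step 4 (left): focus=A path=1 depth=1 children=['F'] left=['Q'] right=['J'] parent=U
Step 5 (down 0): focus=F path=1/0 depth=2 children=['B'] left=[] right=[] parent=A
Step 6 (down 0): focus=B path=1/0/0 depth=3 children=[] left=[] right=[] parent=F

Answer: valid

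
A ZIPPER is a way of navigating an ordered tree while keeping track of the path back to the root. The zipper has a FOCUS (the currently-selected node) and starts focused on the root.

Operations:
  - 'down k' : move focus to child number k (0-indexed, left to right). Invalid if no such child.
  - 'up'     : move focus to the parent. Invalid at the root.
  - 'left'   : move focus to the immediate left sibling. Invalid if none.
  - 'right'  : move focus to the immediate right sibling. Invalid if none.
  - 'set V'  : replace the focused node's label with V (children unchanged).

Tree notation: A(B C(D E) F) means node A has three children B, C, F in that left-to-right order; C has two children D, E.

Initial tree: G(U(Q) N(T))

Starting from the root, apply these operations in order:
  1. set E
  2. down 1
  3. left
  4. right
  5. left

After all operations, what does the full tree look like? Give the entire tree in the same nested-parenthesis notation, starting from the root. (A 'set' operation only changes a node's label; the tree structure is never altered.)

Answer: E(U(Q) N(T))

Derivation:
Step 1 (set E): focus=E path=root depth=0 children=['U', 'N'] (at root)
Step 2 (down 1): focus=N path=1 depth=1 children=['T'] left=['U'] right=[] parent=E
Step 3 (left): focus=U path=0 depth=1 children=['Q'] left=[] right=['N'] parent=E
Step 4 (right): focus=N path=1 depth=1 children=['T'] left=['U'] right=[] parent=E
Step 5 (left): focus=U path=0 depth=1 children=['Q'] left=[] right=['N'] parent=E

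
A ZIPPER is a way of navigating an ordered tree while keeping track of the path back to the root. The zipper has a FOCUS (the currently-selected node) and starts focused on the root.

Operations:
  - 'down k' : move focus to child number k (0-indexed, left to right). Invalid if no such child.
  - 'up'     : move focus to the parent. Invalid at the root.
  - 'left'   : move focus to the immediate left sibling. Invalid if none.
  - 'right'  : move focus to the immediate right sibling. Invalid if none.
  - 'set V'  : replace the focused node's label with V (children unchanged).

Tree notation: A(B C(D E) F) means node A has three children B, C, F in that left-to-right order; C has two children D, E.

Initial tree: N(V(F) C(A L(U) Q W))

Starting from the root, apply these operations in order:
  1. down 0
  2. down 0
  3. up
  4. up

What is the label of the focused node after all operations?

Answer: N

Derivation:
Step 1 (down 0): focus=V path=0 depth=1 children=['F'] left=[] right=['C'] parent=N
Step 2 (down 0): focus=F path=0/0 depth=2 children=[] left=[] right=[] parent=V
Step 3 (up): focus=V path=0 depth=1 children=['F'] left=[] right=['C'] parent=N
Step 4 (up): focus=N path=root depth=0 children=['V', 'C'] (at root)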